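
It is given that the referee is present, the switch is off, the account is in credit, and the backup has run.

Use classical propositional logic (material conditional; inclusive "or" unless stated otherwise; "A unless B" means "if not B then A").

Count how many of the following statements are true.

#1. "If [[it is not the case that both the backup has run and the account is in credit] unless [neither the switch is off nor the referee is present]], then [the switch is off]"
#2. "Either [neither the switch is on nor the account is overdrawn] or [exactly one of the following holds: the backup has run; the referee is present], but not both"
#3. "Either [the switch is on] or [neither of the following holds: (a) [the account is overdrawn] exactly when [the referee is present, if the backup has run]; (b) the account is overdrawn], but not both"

Let N = "the backup has run" (True), S = "the account is overdrawn" (False), M = "the switch is on" (False), K = "the referee is present" (True).

#1: This is ((N nand not S) or (not M nor K)) -> not M.

not S = not False = True
N nand not S = True nand True = False
not M = not False = True
not M nor K = True nor True = False
(N nand not S) or (not M nor K) = False or False = False
not M = not False = True
((N nand not S) or (not M nor K)) -> not M = False -> True = True
Thus #1 is true.

#2: This is (M nor S) xor (N xor K).

M nor S = False nor False = True
N xor K = True xor True = False
(M nor S) xor (N xor K) = True xor False = True
Thus #2 is true.

#3: This is M xor ((S iff (N -> K)) nor S).

N -> K = True -> True = True
S iff (N -> K) = False iff True = False
(S iff (N -> K)) nor S = False nor False = True
M xor ((S iff (N -> K)) nor S) = False xor True = True
Thus #3 is true.

3 of the 3 statements are true (#1, #2, #3).

3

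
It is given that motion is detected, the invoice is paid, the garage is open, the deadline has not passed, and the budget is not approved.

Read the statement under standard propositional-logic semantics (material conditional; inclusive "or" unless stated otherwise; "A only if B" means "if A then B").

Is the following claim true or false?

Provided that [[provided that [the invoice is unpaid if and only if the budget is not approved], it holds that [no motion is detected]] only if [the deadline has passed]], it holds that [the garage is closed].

True.

Let Q = "the invoice is paid" (True), U = "the budget is approved" (False), P = "motion is detected" (True), S = "the deadline has passed" (False), R = "the garage is closed" (False).
In symbols: (((not Q iff not U) -> not P) -> S) -> R

not Q = not True = False
not U = not False = True
not Q iff not U = False iff True = False
not P = not True = False
(not Q iff not U) -> not P = False -> False = True
((not Q iff not U) -> not P) -> S = True -> False = False
(((not Q iff not U) -> not P) -> S) -> R = False -> False = True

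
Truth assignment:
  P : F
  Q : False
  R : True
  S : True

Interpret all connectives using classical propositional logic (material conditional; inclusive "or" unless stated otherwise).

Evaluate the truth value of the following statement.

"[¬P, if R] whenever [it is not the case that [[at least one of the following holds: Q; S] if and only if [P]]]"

The statement is true.

Values: Q=False, S=True, P=False, R=True.
Parsed as not ((Q or S) iff P) -> (R -> not P)

Q or S = False or True = True
(Q or S) iff P = True iff False = False
not ((Q or S) iff P) = not False = True
not P = not False = True
R -> not P = True -> True = True
not ((Q or S) iff P) -> (R -> not P) = True -> True = True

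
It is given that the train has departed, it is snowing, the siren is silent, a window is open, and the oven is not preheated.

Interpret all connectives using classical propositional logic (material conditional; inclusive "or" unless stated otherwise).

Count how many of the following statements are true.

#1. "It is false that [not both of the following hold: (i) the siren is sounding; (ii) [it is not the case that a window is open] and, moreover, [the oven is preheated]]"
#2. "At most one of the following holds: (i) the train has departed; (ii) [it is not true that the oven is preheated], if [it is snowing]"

Let R = "the siren is sounding" (F), S = "a window is open" (T), U = "the oven is preheated" (F), P = "the train has departed" (T), Q = "it is snowing" (T).

#1: This is ~(R nand (~S & U)).

~S = ~T = F
~S & U = F & F = F
R nand (~S & U) = F nand F = T
~(R nand (~S & U)) = ~T = F
So #1 is false.

#2: In symbols: P nand (Q -> ~U)

~U = ~F = T
Q -> ~U = T -> T = T
P nand (Q -> ~U) = T nand T = F
Thus #2 is false.

True statements: 0 (none).

0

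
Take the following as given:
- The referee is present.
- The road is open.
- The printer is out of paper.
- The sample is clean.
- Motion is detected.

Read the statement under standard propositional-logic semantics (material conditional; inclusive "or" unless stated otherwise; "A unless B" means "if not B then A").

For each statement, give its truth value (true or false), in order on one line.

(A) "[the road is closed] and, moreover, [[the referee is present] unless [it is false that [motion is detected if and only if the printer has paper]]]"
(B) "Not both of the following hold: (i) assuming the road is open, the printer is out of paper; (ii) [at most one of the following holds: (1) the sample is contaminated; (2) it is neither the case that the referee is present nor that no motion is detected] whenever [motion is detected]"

(A) False, (B) False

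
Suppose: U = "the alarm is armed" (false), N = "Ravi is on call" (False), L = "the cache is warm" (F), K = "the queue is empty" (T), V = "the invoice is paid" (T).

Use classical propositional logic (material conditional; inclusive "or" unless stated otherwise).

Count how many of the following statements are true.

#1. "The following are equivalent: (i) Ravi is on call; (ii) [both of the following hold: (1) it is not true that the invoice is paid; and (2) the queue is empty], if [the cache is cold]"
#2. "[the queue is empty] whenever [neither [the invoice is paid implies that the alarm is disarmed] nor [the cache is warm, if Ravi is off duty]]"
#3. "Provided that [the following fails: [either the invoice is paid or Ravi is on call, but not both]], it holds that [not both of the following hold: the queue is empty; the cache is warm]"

3

#1: Formalization: N ↔ (¬L → (¬V ∧ K))

¬L = ¬F = T
¬V = ¬T = F
¬V ∧ K = F ∧ T = F
¬L → (¬V ∧ K) = T → F = F
N ↔ (¬L → (¬V ∧ K)) = F ↔ F = T
Thus #1 is true.

#2: This is ((V → ¬U) ↓ (¬N → L)) → K.

¬U = ¬F = T
V → ¬U = T → T = T
¬N = ¬F = T
¬N → L = T → F = F
(V → ¬U) ↓ (¬N → L) = T ↓ F = F
((V → ¬U) ↓ (¬N → L)) → K = F → T = T
Hence #2 is true.

#3: Parsed as ¬(V ⊕ N) → (K ↑ L)

V ⊕ N = T ⊕ F = T
¬(V ⊕ N) = ¬T = F
K ↑ L = T ↑ F = T
¬(V ⊕ N) → (K ↑ L) = F → T = T
Thus #3 is true.

Count: 3.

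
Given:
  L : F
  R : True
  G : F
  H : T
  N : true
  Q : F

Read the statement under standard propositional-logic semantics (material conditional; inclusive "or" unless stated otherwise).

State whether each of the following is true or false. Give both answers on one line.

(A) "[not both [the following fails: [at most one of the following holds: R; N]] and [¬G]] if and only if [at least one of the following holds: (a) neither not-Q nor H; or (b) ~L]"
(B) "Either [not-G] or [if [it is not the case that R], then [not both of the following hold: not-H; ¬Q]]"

(A): Formalization: (¬(R ↑ N) ↑ ¬G) ↔ ((¬Q ↓ H) ∨ ¬L)

R ↑ N = T ↑ T = F
¬(R ↑ N) = ¬F = T
¬G = ¬F = T
¬(R ↑ N) ↑ ¬G = T ↑ T = F
¬Q = ¬F = T
¬Q ↓ H = T ↓ T = F
¬L = ¬F = T
(¬Q ↓ H) ∨ ¬L = F ∨ T = T
(¬(R ↑ N) ↑ ¬G) ↔ ((¬Q ↓ H) ∨ ¬L) = F ↔ T = F
Hence (A) is false.

(B): This is ¬G ∨ (¬R → (¬H ↑ ¬Q)).

¬G = ¬F = T
¬R = ¬T = F
¬H = ¬T = F
¬Q = ¬F = T
¬H ↑ ¬Q = F ↑ T = T
¬R → (¬H ↑ ¬Q) = F → T = T
¬G ∨ (¬R → (¬H ↑ ¬Q)) = T ∨ T = T
Thus (B) is true.

(A) False / (B) True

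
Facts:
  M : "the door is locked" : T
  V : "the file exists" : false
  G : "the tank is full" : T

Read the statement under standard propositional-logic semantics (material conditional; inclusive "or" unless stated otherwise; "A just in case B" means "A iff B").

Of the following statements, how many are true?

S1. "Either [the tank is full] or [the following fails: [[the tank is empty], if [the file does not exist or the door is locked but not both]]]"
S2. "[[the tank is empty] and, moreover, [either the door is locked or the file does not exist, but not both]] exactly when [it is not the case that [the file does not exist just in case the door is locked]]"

2

S1: In symbols: G | ~((~V xor M) -> ~G)

~V = ~F = T
~V xor M = T xor T = F
~G = ~T = F
(~V xor M) -> ~G = F -> F = T
~((~V xor M) -> ~G) = ~T = F
G | ~((~V xor M) -> ~G) = T | F = T
Hence S1 is true.

S2: Formalization: (~G & (M xor ~V)) <-> ~(~V <-> M)

~G = ~T = F
~V = ~F = T
M xor ~V = T xor T = F
~G & (M xor ~V) = F & F = F
~V = ~F = T
~V <-> M = T <-> T = T
~(~V <-> M) = ~T = F
(~G & (M xor ~V)) <-> ~(~V <-> M) = F <-> F = T
So S2 is true.

Count: 2.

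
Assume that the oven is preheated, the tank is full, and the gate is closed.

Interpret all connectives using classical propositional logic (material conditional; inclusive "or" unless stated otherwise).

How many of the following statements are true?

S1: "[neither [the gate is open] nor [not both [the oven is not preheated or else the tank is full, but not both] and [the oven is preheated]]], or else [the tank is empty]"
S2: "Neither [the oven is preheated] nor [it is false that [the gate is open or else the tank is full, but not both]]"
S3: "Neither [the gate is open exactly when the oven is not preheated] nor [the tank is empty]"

Let R = "the gate is open" (F), P = "the oven is preheated" (T), Q = "the tank is full" (T).

S1: In symbols: (R nor ((~P xor Q) nand P)) | ~Q

~P = ~T = F
~P xor Q = F xor T = T
(~P xor Q) nand P = T nand T = F
R nor ((~P xor Q) nand P) = F nor F = T
~Q = ~T = F
(R nor ((~P xor Q) nand P)) | ~Q = T | F = T
Hence S1 is true.

S2: In symbols: P nor ~(R xor Q)

R xor Q = F xor T = T
~(R xor Q) = ~T = F
P nor ~(R xor Q) = T nor F = F
So S2 is false.

S3: In symbols: (R <-> ~P) nor ~Q

~P = ~T = F
R <-> ~P = F <-> F = T
~Q = ~T = F
(R <-> ~P) nor ~Q = T nor F = F
Thus S3 is false.

Count: 1.

1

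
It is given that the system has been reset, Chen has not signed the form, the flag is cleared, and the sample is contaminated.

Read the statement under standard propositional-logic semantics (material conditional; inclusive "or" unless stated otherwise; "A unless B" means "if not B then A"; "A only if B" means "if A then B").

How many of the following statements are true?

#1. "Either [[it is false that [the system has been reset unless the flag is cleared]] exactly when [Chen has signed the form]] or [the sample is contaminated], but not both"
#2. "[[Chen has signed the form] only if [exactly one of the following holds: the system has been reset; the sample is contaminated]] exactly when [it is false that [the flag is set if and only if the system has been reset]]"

Let P = "the system has been reset" (T), R = "the flag is set" (F), Q = "Chen has signed the form" (F), S = "the sample is contaminated" (T).

#1: This is (¬(P ∨ ¬R) ↔ Q) ⊕ S.

¬R = ¬F = T
P ∨ ¬R = T ∨ T = T
¬(P ∨ ¬R) = ¬T = F
¬(P ∨ ¬R) ↔ Q = F ↔ F = T
(¬(P ∨ ¬R) ↔ Q) ⊕ S = T ⊕ T = F
Hence #1 is false.

#2: In symbols: (Q → (P ⊕ S)) ↔ ¬(R ↔ P)

P ⊕ S = T ⊕ T = F
Q → (P ⊕ S) = F → F = T
R ↔ P = F ↔ T = F
¬(R ↔ P) = ¬F = T
(Q → (P ⊕ S)) ↔ ¬(R ↔ P) = T ↔ T = T
Hence #2 is true.

Count: 1.

1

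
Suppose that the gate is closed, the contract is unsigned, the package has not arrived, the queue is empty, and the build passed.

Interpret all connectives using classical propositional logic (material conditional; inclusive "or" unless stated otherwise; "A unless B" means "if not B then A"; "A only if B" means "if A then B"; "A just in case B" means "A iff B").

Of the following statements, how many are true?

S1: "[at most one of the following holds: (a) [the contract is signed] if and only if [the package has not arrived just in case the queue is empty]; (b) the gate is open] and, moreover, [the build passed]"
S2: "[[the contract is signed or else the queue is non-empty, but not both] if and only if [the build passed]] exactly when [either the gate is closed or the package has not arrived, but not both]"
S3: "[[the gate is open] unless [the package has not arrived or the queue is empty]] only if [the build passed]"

Let D = "the contract is signed" (False), U = "the package has arrived" (False), L = "the queue is empty" (True), W = "the gate is open" (False), S = "the build passed" (True).

S1: Formalization: ((D iff (not U iff L)) nand W) and S

not U = not False = True
not U iff L = True iff True = True
D iff (not U iff L) = False iff True = False
(D iff (not U iff L)) nand W = False nand False = True
((D iff (not U iff L)) nand W) and S = True and True = True
So S1 is true.

S2: Formalization: ((D xor not L) iff S) iff (not W xor not U)

not L = not True = False
D xor not L = False xor False = False
(D xor not L) iff S = False iff True = False
not W = not False = True
not U = not False = True
not W xor not U = True xor True = False
((D xor not L) iff S) iff (not W xor not U) = False iff False = True
So S2 is true.

S3: Parsed as (W or (not U or L)) -> S

not U = not False = True
not U or L = True or True = True
W or (not U or L) = False or True = True
(W or (not U or L)) -> S = True -> True = True
Hence S3 is true.

3 of the 3 statements are true.

3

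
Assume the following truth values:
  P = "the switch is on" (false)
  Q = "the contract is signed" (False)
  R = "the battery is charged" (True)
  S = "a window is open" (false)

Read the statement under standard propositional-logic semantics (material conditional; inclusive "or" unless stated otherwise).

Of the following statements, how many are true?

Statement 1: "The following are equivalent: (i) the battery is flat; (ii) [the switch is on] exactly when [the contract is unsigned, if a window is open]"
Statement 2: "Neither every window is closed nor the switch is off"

Statement 1: In symbols: not R iff (P iff (S -> not Q))

not R = not True = False
not Q = not False = True
S -> not Q = False -> True = True
P iff (S -> not Q) = False iff True = False
not R iff (P iff (S -> not Q)) = False iff False = True
So Statement 1 is true.

Statement 2: Formalization: not S nor not P

not S = not False = True
not P = not False = True
not S nor not P = True nor True = False
Thus Statement 2 is false.

True statements: 1 (Statement 1).

1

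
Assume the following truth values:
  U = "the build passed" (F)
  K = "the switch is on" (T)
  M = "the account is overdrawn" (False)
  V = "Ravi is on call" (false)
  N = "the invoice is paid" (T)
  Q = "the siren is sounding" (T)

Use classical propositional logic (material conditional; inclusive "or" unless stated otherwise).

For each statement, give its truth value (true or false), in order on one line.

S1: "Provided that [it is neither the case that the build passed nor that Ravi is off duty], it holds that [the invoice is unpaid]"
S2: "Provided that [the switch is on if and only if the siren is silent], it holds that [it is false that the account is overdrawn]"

S1: This is (U nor ~V) -> ~N.

~V = ~F = T
U nor ~V = F nor T = F
~N = ~T = F
(U nor ~V) -> ~N = F -> F = T
So S1 is true.

S2: This is (K <-> ~Q) -> ~M.

~Q = ~T = F
K <-> ~Q = T <-> F = F
~M = ~F = T
(K <-> ~Q) -> ~M = F -> T = T
So S2 is true.

S1 True / S2 True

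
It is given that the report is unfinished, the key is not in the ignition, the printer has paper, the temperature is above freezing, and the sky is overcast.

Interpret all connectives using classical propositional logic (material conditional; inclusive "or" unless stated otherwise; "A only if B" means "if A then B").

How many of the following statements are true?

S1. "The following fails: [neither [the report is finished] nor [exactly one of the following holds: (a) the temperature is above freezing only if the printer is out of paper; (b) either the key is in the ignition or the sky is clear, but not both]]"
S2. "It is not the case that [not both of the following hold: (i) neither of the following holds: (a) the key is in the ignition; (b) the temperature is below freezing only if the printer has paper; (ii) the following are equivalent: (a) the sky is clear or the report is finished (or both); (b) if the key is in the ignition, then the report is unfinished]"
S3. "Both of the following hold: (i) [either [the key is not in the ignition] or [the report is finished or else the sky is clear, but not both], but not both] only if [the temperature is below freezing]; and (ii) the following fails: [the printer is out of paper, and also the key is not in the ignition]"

0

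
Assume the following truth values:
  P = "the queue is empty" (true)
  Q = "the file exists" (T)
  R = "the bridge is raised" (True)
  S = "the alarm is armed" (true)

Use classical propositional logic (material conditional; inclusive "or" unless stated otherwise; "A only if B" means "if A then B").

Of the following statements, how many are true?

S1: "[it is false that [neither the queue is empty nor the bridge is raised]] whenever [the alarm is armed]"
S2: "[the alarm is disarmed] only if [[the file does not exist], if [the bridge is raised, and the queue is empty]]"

2

S1: Formalization: S → ¬(P ↓ R)

P ↓ R = T ↓ T = F
¬(P ↓ R) = ¬F = T
S → ¬(P ↓ R) = T → T = T
Hence S1 is true.

S2: In symbols: ¬S → ((R ∧ P) → ¬Q)

¬S = ¬T = F
R ∧ P = T ∧ T = T
¬Q = ¬T = F
(R ∧ P) → ¬Q = T → F = F
¬S → ((R ∧ P) → ¬Q) = F → F = T
Thus S2 is true.

2 of the 2 statements are true.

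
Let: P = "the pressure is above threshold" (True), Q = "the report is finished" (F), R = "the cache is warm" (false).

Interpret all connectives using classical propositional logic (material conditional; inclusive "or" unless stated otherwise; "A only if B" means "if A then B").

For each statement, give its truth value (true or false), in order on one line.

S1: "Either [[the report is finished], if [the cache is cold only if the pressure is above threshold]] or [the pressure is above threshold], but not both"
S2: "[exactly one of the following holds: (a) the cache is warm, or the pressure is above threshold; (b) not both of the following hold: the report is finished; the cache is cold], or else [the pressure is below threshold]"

S1: In symbols: ((not R -> P) -> Q) xor P

not R = not False = True
not R -> P = True -> True = True
(not R -> P) -> Q = True -> False = False
((not R -> P) -> Q) xor P = False xor True = True
Hence S1 is true.

S2: Parsed as ((R or P) xor (Q nand not R)) or not P

R or P = False or True = True
not R = not False = True
Q nand not R = False nand True = True
(R or P) xor (Q nand not R) = True xor True = False
not P = not True = False
((R or P) xor (Q nand not R)) or not P = False or False = False
Hence S2 is false.

S1 True; S2 False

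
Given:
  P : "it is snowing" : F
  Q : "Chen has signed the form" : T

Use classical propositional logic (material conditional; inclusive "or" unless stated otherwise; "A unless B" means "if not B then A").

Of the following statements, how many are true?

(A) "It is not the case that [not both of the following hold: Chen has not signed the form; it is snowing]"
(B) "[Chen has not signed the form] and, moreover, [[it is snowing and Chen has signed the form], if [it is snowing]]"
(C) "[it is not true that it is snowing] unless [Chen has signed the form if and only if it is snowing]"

(A): This is ~(~Q nand P).

~Q = ~T = F
~Q nand P = F nand F = T
~(~Q nand P) = ~T = F
Hence (A) is false.

(B): In symbols: ~Q & (P -> (P & Q))

~Q = ~T = F
P & Q = F & T = F
P -> (P & Q) = F -> F = T
~Q & (P -> (P & Q)) = F & T = F
Thus (B) is false.

(C): This is ~P | (Q <-> P).

~P = ~F = T
Q <-> P = T <-> F = F
~P | (Q <-> P) = T | F = T
So (C) is true.

True statements: 1 ((C)).

1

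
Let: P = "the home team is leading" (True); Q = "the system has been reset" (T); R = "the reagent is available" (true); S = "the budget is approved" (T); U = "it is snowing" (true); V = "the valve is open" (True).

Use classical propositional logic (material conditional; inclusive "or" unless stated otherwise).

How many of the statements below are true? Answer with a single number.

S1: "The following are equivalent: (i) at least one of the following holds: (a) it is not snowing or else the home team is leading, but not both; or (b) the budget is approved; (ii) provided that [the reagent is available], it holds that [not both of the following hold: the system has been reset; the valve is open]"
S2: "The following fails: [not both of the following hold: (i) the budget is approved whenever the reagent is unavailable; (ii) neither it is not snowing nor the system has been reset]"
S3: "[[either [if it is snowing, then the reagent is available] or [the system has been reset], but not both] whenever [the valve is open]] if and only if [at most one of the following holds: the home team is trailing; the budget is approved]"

S1: In symbols: ((¬U ⊕ P) ∨ S) ↔ (R → (Q ↑ V))

¬U = ¬T = F
¬U ⊕ P = F ⊕ T = T
(¬U ⊕ P) ∨ S = T ∨ T = T
Q ↑ V = T ↑ T = F
R → (Q ↑ V) = T → F = F
((¬U ⊕ P) ∨ S) ↔ (R → (Q ↑ V)) = T ↔ F = F
Hence S1 is false.

S2: Formalization: ¬((¬R → S) ↑ (¬U ↓ Q))

¬R = ¬T = F
¬R → S = F → T = T
¬U = ¬T = F
¬U ↓ Q = F ↓ T = F
(¬R → S) ↑ (¬U ↓ Q) = T ↑ F = T
¬((¬R → S) ↑ (¬U ↓ Q)) = ¬T = F
Thus S2 is false.

S3: This is (V → ((U → R) ⊕ Q)) ↔ (¬P ↑ S).

U → R = T → T = T
(U → R) ⊕ Q = T ⊕ T = F
V → ((U → R) ⊕ Q) = T → F = F
¬P = ¬T = F
¬P ↑ S = F ↑ T = T
(V → ((U → R) ⊕ Q)) ↔ (¬P ↑ S) = F ↔ T = F
Hence S3 is false.

Count: 0.

0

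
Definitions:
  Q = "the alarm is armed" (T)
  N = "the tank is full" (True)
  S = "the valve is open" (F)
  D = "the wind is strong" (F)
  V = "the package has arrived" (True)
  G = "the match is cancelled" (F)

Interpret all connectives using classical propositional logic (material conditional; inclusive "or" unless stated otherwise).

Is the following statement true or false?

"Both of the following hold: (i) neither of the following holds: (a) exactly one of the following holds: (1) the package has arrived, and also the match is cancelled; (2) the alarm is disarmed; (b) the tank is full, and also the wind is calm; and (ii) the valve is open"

The statement is false.

Parsed as (((V and G) xor not Q) nor (N and not D)) and S

V and G = True and False = False
not Q = not True = False
(V and G) xor not Q = False xor False = False
not D = not False = True
N and not D = True and True = True
((V and G) xor not Q) nor (N and not D) = False nor True = False
(((V and G) xor not Q) nor (N and not D)) and S = False and False = False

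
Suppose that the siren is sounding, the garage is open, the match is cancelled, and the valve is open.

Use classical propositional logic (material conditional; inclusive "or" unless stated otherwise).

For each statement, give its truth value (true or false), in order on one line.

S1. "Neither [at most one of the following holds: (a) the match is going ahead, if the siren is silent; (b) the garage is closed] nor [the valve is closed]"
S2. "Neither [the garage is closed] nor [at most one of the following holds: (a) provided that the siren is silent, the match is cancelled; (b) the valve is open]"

S1 false, S2 true

Let P = "the siren is sounding" (True), R = "the match is cancelled" (True), Q = "the garage is closed" (False), S = "the valve is open" (True).

S1: Parsed as ((not P -> not R) nand Q) nor not S

not P = not True = False
not R = not True = False
not P -> not R = False -> False = True
(not P -> not R) nand Q = True nand False = True
not S = not True = False
((not P -> not R) nand Q) nor not S = True nor False = False
Thus S1 is false.

S2: Parsed as Q nor ((not P -> R) nand S)

not P = not True = False
not P -> R = False -> True = True
(not P -> R) nand S = True nand True = False
Q nor ((not P -> R) nand S) = False nor False = True
Hence S2 is true.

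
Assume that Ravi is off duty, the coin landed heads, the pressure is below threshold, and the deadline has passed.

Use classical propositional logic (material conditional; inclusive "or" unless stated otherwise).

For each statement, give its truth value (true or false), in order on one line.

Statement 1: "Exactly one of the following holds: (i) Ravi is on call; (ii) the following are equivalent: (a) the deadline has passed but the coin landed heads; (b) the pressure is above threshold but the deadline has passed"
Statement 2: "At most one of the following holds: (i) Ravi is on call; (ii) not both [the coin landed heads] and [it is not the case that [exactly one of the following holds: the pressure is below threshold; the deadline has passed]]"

Statement 1 F; Statement 2 T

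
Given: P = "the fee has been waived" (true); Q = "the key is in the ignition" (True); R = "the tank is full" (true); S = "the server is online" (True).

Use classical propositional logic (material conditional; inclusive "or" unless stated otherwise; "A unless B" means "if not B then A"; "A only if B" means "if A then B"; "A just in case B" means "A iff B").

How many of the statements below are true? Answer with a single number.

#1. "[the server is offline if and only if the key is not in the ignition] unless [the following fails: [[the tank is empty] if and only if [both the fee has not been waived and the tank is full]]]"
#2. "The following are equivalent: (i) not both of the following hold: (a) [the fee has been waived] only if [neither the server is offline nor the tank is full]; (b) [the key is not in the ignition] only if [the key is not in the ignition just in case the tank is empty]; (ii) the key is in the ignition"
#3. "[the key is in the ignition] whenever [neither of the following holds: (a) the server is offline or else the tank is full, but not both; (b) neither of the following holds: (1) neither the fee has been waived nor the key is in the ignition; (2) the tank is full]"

#1: In symbols: (¬S ↔ ¬Q) ∨ ¬(¬R ↔ (¬P ∧ R))

¬S = ¬T = F
¬Q = ¬T = F
¬S ↔ ¬Q = F ↔ F = T
¬R = ¬T = F
¬P = ¬T = F
¬P ∧ R = F ∧ T = F
¬R ↔ (¬P ∧ R) = F ↔ F = T
¬(¬R ↔ (¬P ∧ R)) = ¬T = F
(¬S ↔ ¬Q) ∨ ¬(¬R ↔ (¬P ∧ R)) = T ∨ F = T
So #1 is true.

#2: In symbols: ((P → (¬S ↓ R)) ↑ (¬Q → (¬Q ↔ ¬R))) ↔ Q

¬S = ¬T = F
¬S ↓ R = F ↓ T = F
P → (¬S ↓ R) = T → F = F
¬Q = ¬T = F
¬Q = ¬T = F
¬R = ¬T = F
¬Q ↔ ¬R = F ↔ F = T
¬Q → (¬Q ↔ ¬R) = F → T = T
(P → (¬S ↓ R)) ↑ (¬Q → (¬Q ↔ ¬R)) = F ↑ T = T
((P → (¬S ↓ R)) ↑ (¬Q → (¬Q ↔ ¬R))) ↔ Q = T ↔ T = T
So #2 is true.

#3: In symbols: ((¬S ⊕ R) ↓ ((P ↓ Q) ↓ R)) → Q

¬S = ¬T = F
¬S ⊕ R = F ⊕ T = T
P ↓ Q = T ↓ T = F
(P ↓ Q) ↓ R = F ↓ T = F
(¬S ⊕ R) ↓ ((P ↓ Q) ↓ R) = T ↓ F = F
((¬S ⊕ R) ↓ ((P ↓ Q) ↓ R)) → Q = F → T = T
Hence #3 is true.

3 of the 3 statements are true (#1, #2, #3).

3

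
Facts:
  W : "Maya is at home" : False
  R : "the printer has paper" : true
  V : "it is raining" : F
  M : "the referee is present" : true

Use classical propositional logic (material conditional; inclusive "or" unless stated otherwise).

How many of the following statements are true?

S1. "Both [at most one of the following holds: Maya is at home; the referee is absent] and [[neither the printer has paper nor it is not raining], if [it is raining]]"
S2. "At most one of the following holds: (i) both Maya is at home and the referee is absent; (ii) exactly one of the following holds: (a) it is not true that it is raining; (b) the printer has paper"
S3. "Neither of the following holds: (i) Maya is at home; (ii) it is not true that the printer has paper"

S1: Parsed as (W nand ~M) & (V -> (R nor ~V))

~M = ~T = F
W nand ~M = F nand F = T
~V = ~F = T
R nor ~V = T nor T = F
V -> (R nor ~V) = F -> F = T
(W nand ~M) & (V -> (R nor ~V)) = T & T = T
So S1 is true.

S2: Parsed as (W & ~M) nand (~V xor R)

~M = ~T = F
W & ~M = F & F = F
~V = ~F = T
~V xor R = T xor T = F
(W & ~M) nand (~V xor R) = F nand F = T
Hence S2 is true.

S3: In symbols: W nor ~R

~R = ~T = F
W nor ~R = F nor F = T
Thus S3 is true.

Count: 3.

3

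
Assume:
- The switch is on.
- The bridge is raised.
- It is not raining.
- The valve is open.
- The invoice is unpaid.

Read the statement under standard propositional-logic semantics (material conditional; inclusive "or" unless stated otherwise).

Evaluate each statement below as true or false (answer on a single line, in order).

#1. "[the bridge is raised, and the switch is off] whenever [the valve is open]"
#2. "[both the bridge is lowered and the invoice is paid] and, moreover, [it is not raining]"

#1 false, #2 false

Let S = "the valve is open" (T), Q = "the bridge is raised" (T), P = "the switch is on" (T), U = "the invoice is paid" (F), R = "it is raining" (F).

#1: Parsed as S → (Q ∧ ¬P)

¬P = ¬T = F
Q ∧ ¬P = T ∧ F = F
S → (Q ∧ ¬P) = T → F = F
Thus #1 is false.

#2: This is (¬Q ∧ U) ∧ ¬R.

¬Q = ¬T = F
¬Q ∧ U = F ∧ F = F
¬R = ¬F = T
(¬Q ∧ U) ∧ ¬R = F ∧ T = F
So #2 is false.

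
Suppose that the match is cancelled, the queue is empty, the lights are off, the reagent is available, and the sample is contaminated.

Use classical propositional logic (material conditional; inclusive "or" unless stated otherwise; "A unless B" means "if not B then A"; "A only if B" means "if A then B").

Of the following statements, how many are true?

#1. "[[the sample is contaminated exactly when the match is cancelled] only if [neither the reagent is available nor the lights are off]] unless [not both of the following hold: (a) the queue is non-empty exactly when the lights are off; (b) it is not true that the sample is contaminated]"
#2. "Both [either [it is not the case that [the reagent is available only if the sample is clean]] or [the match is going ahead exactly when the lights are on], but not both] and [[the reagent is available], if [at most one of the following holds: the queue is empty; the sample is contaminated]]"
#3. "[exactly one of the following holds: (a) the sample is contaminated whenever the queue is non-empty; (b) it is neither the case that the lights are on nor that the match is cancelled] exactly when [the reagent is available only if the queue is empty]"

Let S = "the sample is contaminated" (True), R = "the match is cancelled" (True), W = "the reagent is available" (True), M = "the lights are on" (False), V = "the queue is empty" (True).

#1: This is ((S iff R) -> (W nor not M)) or ((not V iff not M) nand not S).

S iff R = True iff True = True
not M = not False = True
W nor not M = True nor True = False
(S iff R) -> (W nor not M) = True -> False = False
not V = not True = False
not M = not False = True
not V iff not M = False iff True = False
not S = not True = False
(not V iff not M) nand not S = False nand False = True
((S iff R) -> (W nor not M)) or ((not V iff not M) nand not S) = False or True = True
Thus #1 is true.

#2: In symbols: (not (W -> not S) xor (not R iff M)) and ((V nand S) -> W)

not S = not True = False
W -> not S = True -> False = False
not (W -> not S) = not False = True
not R = not True = False
not R iff M = False iff False = True
not (W -> not S) xor (not R iff M) = True xor True = False
V nand S = True nand True = False
(V nand S) -> W = False -> True = True
(not (W -> not S) xor (not R iff M)) and ((V nand S) -> W) = False and True = False
Thus #2 is false.

#3: This is ((not V -> S) xor (M nor R)) iff (W -> V).

not V = not True = False
not V -> S = False -> True = True
M nor R = False nor True = False
(not V -> S) xor (M nor R) = True xor False = True
W -> V = True -> True = True
((not V -> S) xor (M nor R)) iff (W -> V) = True iff True = True
Thus #3 is true.

2 of the 3 statements are true (#1, #3).

2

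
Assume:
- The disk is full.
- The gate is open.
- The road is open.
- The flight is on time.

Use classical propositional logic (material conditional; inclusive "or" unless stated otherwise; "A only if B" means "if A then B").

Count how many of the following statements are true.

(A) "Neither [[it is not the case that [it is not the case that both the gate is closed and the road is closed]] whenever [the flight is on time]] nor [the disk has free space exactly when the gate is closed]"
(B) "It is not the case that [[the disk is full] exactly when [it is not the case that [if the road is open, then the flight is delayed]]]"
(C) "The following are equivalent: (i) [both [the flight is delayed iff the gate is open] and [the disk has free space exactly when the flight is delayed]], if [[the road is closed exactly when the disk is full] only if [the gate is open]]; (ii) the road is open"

Let M = "the flight is delayed" (F), W = "the gate is open" (T), Q = "the road is closed" (F), G = "the disk is full" (T).

(A): Formalization: (¬M → ¬(¬W ↑ Q)) ↓ (¬G ↔ ¬W)

¬M = ¬F = T
¬W = ¬T = F
¬W ↑ Q = F ↑ F = T
¬(¬W ↑ Q) = ¬T = F
¬M → ¬(¬W ↑ Q) = T → F = F
¬G = ¬T = F
¬W = ¬T = F
¬G ↔ ¬W = F ↔ F = T
(¬M → ¬(¬W ↑ Q)) ↓ (¬G ↔ ¬W) = F ↓ T = F
Thus (A) is false.

(B): Parsed as ¬(G ↔ ¬(¬Q → M))

¬Q = ¬F = T
¬Q → M = T → F = F
¬(¬Q → M) = ¬F = T
G ↔ ¬(¬Q → M) = T ↔ T = T
¬(G ↔ ¬(¬Q → M)) = ¬T = F
Thus (B) is false.

(C): In symbols: (((Q ↔ G) → W) → ((M ↔ W) ∧ (¬G ↔ M))) ↔ ¬Q

Q ↔ G = F ↔ T = F
(Q ↔ G) → W = F → T = T
M ↔ W = F ↔ T = F
¬G = ¬T = F
¬G ↔ M = F ↔ F = T
(M ↔ W) ∧ (¬G ↔ M) = F ∧ T = F
((Q ↔ G) → W) → ((M ↔ W) ∧ (¬G ↔ M)) = T → F = F
¬Q = ¬F = T
(((Q ↔ G) → W) → ((M ↔ W) ∧ (¬G ↔ M))) ↔ ¬Q = F ↔ T = F
Thus (C) is false.

Count: 0.

0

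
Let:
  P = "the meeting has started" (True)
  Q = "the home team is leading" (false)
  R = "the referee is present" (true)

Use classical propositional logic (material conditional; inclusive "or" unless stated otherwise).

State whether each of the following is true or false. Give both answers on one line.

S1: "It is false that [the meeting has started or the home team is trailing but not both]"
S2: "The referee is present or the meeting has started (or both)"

S1 True; S2 True

S1: This is not (P xor not Q).

not Q = not False = True
P xor not Q = True xor True = False
not (P xor not Q) = not False = True
So S1 is true.

S2: This is R or P.

R or P = True or True = True
Hence S2 is true.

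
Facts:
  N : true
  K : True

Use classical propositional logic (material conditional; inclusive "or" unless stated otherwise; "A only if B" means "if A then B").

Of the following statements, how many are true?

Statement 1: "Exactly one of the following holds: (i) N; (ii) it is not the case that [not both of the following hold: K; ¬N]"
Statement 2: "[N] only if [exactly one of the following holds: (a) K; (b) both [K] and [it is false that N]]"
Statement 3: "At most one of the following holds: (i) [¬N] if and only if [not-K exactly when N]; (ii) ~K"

Statement 1: This is N xor not (K nand not N).

not N = not True = False
K nand not N = True nand False = True
not (K nand not N) = not True = False
N xor not (K nand not N) = True xor False = True
Thus Statement 1 is true.

Statement 2: Parsed as N -> (K xor (K and not N))

not N = not True = False
K and not N = True and False = False
K xor (K and not N) = True xor False = True
N -> (K xor (K and not N)) = True -> True = True
Hence Statement 2 is true.

Statement 3: Formalization: (not N iff (not K iff N)) nand not K

not N = not True = False
not K = not True = False
not K iff N = False iff True = False
not N iff (not K iff N) = False iff False = True
not K = not True = False
(not N iff (not K iff N)) nand not K = True nand False = True
So Statement 3 is true.

True statements: 3 (Statement 1, Statement 2, Statement 3).

3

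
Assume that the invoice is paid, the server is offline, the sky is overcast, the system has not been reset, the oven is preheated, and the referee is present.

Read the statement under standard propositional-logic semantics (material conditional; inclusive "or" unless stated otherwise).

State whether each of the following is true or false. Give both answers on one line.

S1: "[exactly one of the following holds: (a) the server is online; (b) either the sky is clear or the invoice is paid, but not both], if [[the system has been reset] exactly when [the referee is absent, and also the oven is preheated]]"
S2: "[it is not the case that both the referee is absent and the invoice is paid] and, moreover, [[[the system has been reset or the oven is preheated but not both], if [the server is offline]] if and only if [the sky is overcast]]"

S1 true / S2 true

Let S = "the system has been reset" (False), V = "the referee is present" (True), U = "the oven is preheated" (True), Q = "the server is online" (False), R = "the sky is overcast" (True), P = "the invoice is paid" (True).

S1: Formalization: (S iff (not V and U)) -> (Q xor (not R xor P))

not V = not True = False
not V and U = False and True = False
S iff (not V and U) = False iff False = True
not R = not True = False
not R xor P = False xor True = True
Q xor (not R xor P) = False xor True = True
(S iff (not V and U)) -> (Q xor (not R xor P)) = True -> True = True
So S1 is true.

S2: Formalization: (not V nand P) and ((not Q -> (S xor U)) iff R)

not V = not True = False
not V nand P = False nand True = True
not Q = not False = True
S xor U = False xor True = True
not Q -> (S xor U) = True -> True = True
(not Q -> (S xor U)) iff R = True iff True = True
(not V nand P) and ((not Q -> (S xor U)) iff R) = True and True = True
Thus S2 is true.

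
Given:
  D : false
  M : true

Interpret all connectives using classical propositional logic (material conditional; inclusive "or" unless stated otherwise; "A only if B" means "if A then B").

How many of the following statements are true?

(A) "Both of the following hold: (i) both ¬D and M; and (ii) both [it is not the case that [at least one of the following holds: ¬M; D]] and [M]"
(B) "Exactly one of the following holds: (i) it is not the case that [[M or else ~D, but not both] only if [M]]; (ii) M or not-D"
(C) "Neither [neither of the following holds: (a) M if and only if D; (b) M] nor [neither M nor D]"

3

(A): Formalization: (~D & M) & (~(~M | D) & M)

~D = ~F = T
~D & M = T & T = T
~M = ~T = F
~M | D = F | F = F
~(~M | D) = ~F = T
~(~M | D) & M = T & T = T
(~D & M) & (~(~M | D) & M) = T & T = T
Hence (A) is true.

(B): Parsed as ~((M xor ~D) -> M) xor (M | ~D)

~D = ~F = T
M xor ~D = T xor T = F
(M xor ~D) -> M = F -> T = T
~((M xor ~D) -> M) = ~T = F
~D = ~F = T
M | ~D = T | T = T
~((M xor ~D) -> M) xor (M | ~D) = F xor T = T
Hence (B) is true.

(C): This is ((M <-> D) nor M) nor (M nor D).

M <-> D = T <-> F = F
(M <-> D) nor M = F nor T = F
M nor D = T nor F = F
((M <-> D) nor M) nor (M nor D) = F nor F = T
Hence (C) is true.

3 of the 3 statements are true.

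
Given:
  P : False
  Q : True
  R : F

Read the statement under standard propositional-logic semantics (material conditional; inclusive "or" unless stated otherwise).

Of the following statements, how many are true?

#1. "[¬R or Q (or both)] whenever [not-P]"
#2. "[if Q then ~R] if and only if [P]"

#1: This is ¬P → (¬R ∨ Q).

¬P = ¬F = T
¬R = ¬F = T
¬R ∨ Q = T ∨ T = T
¬P → (¬R ∨ Q) = T → T = T
Hence #1 is true.

#2: Formalization: (Q → ¬R) ↔ P

¬R = ¬F = T
Q → ¬R = T → T = T
(Q → ¬R) ↔ P = T ↔ F = F
Hence #2 is false.

True statements: 1.

1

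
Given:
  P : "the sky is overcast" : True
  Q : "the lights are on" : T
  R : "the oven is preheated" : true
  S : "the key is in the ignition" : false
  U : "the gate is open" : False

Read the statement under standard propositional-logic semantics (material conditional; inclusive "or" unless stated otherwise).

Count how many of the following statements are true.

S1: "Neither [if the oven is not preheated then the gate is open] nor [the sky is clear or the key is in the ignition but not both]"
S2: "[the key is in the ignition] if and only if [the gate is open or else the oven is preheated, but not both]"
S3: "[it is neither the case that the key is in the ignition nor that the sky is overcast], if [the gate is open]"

1

S1: Parsed as (~R -> U) nor (~P xor S)

~R = ~T = F
~R -> U = F -> F = T
~P = ~T = F
~P xor S = F xor F = F
(~R -> U) nor (~P xor S) = T nor F = F
So S1 is false.

S2: Formalization: S <-> (U xor R)

U xor R = F xor T = T
S <-> (U xor R) = F <-> T = F
Thus S2 is false.

S3: In symbols: U -> (S nor P)

S nor P = F nor T = F
U -> (S nor P) = F -> F = T
Thus S3 is true.

Count: 1.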